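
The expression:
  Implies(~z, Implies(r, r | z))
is always true.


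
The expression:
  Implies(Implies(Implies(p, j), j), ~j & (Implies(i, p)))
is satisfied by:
  {j: False}


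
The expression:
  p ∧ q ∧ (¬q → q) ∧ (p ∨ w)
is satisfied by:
  {p: True, q: True}


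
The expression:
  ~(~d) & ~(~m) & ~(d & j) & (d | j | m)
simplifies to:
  d & m & ~j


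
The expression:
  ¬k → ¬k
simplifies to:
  True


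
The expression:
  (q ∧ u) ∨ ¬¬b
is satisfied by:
  {b: True, q: True, u: True}
  {b: True, q: True, u: False}
  {b: True, u: True, q: False}
  {b: True, u: False, q: False}
  {q: True, u: True, b: False}


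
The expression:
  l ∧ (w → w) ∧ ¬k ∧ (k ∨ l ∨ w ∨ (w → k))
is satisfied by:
  {l: True, k: False}


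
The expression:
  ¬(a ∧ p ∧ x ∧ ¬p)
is always true.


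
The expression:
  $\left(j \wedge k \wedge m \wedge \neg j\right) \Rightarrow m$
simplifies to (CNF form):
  $\text{True}$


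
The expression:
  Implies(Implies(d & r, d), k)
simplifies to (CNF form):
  k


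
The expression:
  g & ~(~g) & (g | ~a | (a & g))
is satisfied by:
  {g: True}


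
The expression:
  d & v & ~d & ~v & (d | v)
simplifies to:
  False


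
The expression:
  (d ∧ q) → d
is always true.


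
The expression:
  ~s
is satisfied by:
  {s: False}


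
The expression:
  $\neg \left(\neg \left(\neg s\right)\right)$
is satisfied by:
  {s: False}


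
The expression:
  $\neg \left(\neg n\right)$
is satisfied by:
  {n: True}


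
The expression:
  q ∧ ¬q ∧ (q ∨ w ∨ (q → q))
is never true.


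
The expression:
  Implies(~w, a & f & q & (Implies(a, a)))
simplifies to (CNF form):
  (a | w) & (f | w) & (q | w)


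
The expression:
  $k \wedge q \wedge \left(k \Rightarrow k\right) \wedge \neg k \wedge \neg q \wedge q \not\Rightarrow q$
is never true.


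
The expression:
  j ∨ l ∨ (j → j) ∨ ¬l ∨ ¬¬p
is always true.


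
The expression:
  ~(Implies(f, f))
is never true.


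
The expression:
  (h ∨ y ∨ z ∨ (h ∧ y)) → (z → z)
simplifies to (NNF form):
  True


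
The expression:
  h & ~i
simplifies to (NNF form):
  h & ~i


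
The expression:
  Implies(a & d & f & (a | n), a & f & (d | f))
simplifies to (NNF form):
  True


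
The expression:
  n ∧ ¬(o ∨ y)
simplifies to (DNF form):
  n ∧ ¬o ∧ ¬y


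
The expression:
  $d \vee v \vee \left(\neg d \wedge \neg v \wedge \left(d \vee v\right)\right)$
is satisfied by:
  {d: True, v: True}
  {d: True, v: False}
  {v: True, d: False}


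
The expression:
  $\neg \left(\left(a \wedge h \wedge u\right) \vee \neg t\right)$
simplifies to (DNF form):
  $\left(t \wedge \neg a\right) \vee \left(t \wedge \neg h\right) \vee \left(t \wedge \neg u\right)$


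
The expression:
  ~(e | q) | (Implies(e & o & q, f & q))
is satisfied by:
  {f: True, e: False, q: False, o: False}
  {f: False, e: False, q: False, o: False}
  {o: True, f: True, e: False, q: False}
  {o: True, f: False, e: False, q: False}
  {q: True, f: True, e: False, o: False}
  {q: True, f: False, e: False, o: False}
  {o: True, q: True, f: True, e: False}
  {o: True, q: True, f: False, e: False}
  {e: True, f: True, o: False, q: False}
  {e: True, f: False, o: False, q: False}
  {o: True, e: True, f: True, q: False}
  {o: True, e: True, f: False, q: False}
  {q: True, e: True, f: True, o: False}
  {q: True, e: True, f: False, o: False}
  {q: True, e: True, o: True, f: True}


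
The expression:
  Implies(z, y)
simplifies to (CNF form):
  y | ~z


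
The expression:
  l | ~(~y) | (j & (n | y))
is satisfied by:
  {n: True, y: True, l: True, j: True}
  {n: True, y: True, l: True, j: False}
  {y: True, l: True, j: True, n: False}
  {y: True, l: True, j: False, n: False}
  {n: True, y: True, j: True, l: False}
  {n: True, y: True, j: False, l: False}
  {y: True, j: True, l: False, n: False}
  {y: True, j: False, l: False, n: False}
  {n: True, l: True, j: True, y: False}
  {n: True, l: True, j: False, y: False}
  {l: True, j: True, y: False, n: False}
  {l: True, y: False, j: False, n: False}
  {n: True, j: True, y: False, l: False}


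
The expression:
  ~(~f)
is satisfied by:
  {f: True}


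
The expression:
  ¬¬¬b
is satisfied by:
  {b: False}


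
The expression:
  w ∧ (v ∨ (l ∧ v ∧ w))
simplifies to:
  v ∧ w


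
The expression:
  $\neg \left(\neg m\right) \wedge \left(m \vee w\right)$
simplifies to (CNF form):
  $m$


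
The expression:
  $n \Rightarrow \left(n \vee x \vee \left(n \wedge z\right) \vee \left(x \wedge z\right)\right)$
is always true.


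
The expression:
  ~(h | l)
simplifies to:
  ~h & ~l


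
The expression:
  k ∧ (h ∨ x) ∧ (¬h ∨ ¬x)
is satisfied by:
  {x: True, k: True, h: False}
  {h: True, k: True, x: False}


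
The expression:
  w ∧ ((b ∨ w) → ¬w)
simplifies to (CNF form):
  False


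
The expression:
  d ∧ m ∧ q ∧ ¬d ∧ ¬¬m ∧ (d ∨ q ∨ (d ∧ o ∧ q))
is never true.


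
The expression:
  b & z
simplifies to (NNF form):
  b & z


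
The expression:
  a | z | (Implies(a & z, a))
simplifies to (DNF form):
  True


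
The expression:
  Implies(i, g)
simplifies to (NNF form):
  g | ~i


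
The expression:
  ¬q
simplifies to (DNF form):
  ¬q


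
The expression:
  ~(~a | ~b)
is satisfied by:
  {a: True, b: True}


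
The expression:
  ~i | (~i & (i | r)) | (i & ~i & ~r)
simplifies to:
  ~i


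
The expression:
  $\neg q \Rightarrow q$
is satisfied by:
  {q: True}


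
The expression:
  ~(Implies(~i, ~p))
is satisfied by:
  {p: True, i: False}


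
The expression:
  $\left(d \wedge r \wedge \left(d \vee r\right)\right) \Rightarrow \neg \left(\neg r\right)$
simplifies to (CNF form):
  $\text{True}$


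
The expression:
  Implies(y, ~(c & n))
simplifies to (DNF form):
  ~c | ~n | ~y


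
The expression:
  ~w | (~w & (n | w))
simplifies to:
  ~w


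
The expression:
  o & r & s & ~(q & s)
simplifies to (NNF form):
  o & r & s & ~q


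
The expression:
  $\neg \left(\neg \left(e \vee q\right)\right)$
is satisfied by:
  {q: True, e: True}
  {q: True, e: False}
  {e: True, q: False}


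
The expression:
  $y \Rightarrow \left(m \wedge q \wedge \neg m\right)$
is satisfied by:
  {y: False}


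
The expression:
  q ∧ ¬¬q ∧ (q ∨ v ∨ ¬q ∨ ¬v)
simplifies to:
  q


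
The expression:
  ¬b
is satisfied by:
  {b: False}


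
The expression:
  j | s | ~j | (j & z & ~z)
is always true.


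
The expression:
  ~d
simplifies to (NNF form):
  ~d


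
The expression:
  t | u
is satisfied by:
  {t: True, u: True}
  {t: True, u: False}
  {u: True, t: False}


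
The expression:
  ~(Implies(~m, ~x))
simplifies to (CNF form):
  x & ~m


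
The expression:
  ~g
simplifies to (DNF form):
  ~g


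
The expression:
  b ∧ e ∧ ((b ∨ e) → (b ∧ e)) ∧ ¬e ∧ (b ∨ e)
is never true.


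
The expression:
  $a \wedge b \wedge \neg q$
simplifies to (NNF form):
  $a \wedge b \wedge \neg q$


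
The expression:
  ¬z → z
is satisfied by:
  {z: True}


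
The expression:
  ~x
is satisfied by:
  {x: False}


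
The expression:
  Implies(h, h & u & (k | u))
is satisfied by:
  {u: True, h: False}
  {h: False, u: False}
  {h: True, u: True}


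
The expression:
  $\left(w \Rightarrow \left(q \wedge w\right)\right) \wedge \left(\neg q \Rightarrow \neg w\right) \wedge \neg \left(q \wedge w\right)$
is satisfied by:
  {w: False}


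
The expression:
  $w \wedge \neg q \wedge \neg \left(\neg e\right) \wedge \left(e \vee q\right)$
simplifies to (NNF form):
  $e \wedge w \wedge \neg q$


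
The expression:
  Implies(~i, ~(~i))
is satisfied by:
  {i: True}


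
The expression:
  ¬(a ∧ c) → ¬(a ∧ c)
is always true.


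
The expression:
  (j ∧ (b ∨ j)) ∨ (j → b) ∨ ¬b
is always true.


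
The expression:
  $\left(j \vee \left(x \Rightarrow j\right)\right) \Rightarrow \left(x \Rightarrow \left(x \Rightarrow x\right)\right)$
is always true.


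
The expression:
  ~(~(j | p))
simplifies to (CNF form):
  j | p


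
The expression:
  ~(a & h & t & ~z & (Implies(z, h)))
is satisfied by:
  {z: True, h: False, t: False, a: False}
  {z: False, h: False, t: False, a: False}
  {a: True, z: True, h: False, t: False}
  {a: True, z: False, h: False, t: False}
  {z: True, t: True, a: False, h: False}
  {t: True, a: False, h: False, z: False}
  {a: True, t: True, z: True, h: False}
  {a: True, t: True, z: False, h: False}
  {z: True, h: True, a: False, t: False}
  {h: True, a: False, t: False, z: False}
  {z: True, a: True, h: True, t: False}
  {a: True, h: True, z: False, t: False}
  {z: True, t: True, h: True, a: False}
  {t: True, h: True, a: False, z: False}
  {a: True, t: True, h: True, z: True}


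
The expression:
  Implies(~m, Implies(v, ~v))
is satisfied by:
  {m: True, v: False}
  {v: False, m: False}
  {v: True, m: True}


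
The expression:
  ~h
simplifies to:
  ~h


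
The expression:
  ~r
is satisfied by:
  {r: False}


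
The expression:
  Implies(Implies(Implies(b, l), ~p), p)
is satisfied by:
  {p: True}


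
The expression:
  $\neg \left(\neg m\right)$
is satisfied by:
  {m: True}


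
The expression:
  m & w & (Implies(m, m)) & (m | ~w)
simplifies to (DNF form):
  m & w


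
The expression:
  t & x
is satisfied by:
  {t: True, x: True}


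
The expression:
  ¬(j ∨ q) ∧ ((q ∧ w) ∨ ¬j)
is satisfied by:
  {q: False, j: False}


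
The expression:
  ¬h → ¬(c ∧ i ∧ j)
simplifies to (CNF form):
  h ∨ ¬c ∨ ¬i ∨ ¬j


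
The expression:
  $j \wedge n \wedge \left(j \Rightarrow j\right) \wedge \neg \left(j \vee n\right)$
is never true.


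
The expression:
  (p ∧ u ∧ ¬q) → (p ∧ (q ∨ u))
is always true.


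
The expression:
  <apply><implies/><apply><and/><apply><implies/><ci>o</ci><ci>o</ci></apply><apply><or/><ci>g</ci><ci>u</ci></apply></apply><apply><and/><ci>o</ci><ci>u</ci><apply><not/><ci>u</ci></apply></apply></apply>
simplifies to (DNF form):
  <apply><and/><apply><not/><ci>g</ci></apply><apply><not/><ci>u</ci></apply></apply>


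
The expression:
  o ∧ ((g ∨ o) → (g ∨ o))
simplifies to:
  o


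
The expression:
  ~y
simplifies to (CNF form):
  ~y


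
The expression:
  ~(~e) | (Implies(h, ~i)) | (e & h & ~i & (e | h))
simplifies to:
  e | ~h | ~i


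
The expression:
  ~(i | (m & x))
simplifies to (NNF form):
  ~i & (~m | ~x)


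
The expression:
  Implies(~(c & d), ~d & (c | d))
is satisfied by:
  {c: True}


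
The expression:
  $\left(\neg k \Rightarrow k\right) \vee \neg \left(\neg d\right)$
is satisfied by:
  {d: True, k: True}
  {d: True, k: False}
  {k: True, d: False}


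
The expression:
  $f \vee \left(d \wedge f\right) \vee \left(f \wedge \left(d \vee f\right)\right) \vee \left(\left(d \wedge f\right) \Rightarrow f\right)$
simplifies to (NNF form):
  $\text{True}$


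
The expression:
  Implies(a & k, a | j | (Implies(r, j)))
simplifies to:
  True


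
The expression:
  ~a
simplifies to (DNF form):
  ~a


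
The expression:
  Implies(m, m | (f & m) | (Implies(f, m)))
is always true.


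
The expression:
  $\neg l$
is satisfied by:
  {l: False}


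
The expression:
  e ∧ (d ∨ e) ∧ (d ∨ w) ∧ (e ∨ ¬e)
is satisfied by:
  {e: True, d: True, w: True}
  {e: True, d: True, w: False}
  {e: True, w: True, d: False}


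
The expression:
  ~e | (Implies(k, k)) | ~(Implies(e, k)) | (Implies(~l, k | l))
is always true.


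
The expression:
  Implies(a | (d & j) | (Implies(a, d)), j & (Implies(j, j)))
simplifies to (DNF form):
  j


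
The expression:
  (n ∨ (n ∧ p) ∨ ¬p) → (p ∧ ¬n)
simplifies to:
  p ∧ ¬n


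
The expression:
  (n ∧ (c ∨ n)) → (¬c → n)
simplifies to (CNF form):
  True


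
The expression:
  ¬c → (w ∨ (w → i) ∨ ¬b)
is always true.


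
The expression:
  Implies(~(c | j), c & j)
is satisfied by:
  {c: True, j: True}
  {c: True, j: False}
  {j: True, c: False}


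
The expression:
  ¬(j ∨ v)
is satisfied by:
  {v: False, j: False}


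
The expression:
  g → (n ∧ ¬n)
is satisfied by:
  {g: False}


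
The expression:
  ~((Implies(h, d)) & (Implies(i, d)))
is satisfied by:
  {i: True, h: True, d: False}
  {i: True, d: False, h: False}
  {h: True, d: False, i: False}


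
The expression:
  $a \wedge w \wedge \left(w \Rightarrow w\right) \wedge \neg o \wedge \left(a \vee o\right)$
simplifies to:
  $a \wedge w \wedge \neg o$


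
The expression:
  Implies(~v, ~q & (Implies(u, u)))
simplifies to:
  v | ~q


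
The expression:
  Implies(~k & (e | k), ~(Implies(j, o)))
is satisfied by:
  {k: True, j: True, e: False, o: False}
  {k: True, j: False, e: False, o: False}
  {k: True, o: True, j: True, e: False}
  {k: True, o: True, j: False, e: False}
  {j: True, o: False, e: False, k: False}
  {j: False, o: False, e: False, k: False}
  {o: True, j: True, e: False, k: False}
  {o: True, j: False, e: False, k: False}
  {k: True, e: True, j: True, o: False}
  {k: True, e: True, j: False, o: False}
  {k: True, o: True, e: True, j: True}
  {k: True, o: True, e: True, j: False}
  {e: True, j: True, o: False, k: False}


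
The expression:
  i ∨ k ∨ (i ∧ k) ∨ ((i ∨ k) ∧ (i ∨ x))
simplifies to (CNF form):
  i ∨ k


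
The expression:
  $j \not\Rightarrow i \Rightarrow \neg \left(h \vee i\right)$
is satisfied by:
  {i: True, h: False, j: False}
  {h: False, j: False, i: False}
  {i: True, j: True, h: False}
  {j: True, h: False, i: False}
  {i: True, h: True, j: False}
  {h: True, i: False, j: False}
  {i: True, j: True, h: True}


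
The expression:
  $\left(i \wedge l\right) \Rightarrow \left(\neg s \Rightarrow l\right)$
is always true.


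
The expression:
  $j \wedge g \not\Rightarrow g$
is never true.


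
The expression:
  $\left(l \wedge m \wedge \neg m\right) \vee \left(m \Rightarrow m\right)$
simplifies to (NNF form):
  $\text{True}$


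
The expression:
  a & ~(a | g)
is never true.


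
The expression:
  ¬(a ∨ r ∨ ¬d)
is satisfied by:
  {d: True, r: False, a: False}


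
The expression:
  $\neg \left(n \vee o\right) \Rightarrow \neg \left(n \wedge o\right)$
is always true.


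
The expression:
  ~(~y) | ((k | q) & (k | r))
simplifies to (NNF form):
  k | y | (q & r)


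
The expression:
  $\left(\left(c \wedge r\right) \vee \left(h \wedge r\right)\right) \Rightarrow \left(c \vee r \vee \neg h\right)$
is always true.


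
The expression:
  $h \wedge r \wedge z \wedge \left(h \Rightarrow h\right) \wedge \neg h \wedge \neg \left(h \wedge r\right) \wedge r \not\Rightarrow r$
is never true.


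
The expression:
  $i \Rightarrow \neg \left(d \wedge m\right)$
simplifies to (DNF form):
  $\neg d \vee \neg i \vee \neg m$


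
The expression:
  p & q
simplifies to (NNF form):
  p & q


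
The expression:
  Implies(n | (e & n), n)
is always true.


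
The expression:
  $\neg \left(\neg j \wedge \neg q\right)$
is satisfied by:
  {q: True, j: True}
  {q: True, j: False}
  {j: True, q: False}


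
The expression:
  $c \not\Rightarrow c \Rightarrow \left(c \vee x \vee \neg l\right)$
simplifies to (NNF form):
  $\text{True}$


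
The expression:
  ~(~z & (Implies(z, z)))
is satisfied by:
  {z: True}


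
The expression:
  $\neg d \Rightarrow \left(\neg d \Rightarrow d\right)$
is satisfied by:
  {d: True}


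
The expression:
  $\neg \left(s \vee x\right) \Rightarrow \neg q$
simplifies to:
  $s \vee x \vee \neg q$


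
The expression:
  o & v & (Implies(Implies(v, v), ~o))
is never true.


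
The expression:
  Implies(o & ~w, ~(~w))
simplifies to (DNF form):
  w | ~o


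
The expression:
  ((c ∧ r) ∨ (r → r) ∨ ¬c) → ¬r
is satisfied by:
  {r: False}


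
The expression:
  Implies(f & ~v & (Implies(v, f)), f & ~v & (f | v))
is always true.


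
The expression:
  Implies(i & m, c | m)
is always true.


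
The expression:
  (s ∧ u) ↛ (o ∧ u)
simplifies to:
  s ∧ u ∧ ¬o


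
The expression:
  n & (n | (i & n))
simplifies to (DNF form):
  n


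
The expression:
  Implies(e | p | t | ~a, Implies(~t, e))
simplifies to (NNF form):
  e | t | (a & ~p)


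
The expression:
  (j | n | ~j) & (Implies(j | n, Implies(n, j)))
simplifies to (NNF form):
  j | ~n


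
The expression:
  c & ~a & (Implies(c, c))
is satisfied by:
  {c: True, a: False}


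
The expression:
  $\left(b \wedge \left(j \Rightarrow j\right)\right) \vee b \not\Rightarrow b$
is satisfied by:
  {b: True}


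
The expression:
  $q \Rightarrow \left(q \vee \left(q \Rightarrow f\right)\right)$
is always true.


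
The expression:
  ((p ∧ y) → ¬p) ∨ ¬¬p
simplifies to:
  True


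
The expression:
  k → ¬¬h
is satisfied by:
  {h: True, k: False}
  {k: False, h: False}
  {k: True, h: True}


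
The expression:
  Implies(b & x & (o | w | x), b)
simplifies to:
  True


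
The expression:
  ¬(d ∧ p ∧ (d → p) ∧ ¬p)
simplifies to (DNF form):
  True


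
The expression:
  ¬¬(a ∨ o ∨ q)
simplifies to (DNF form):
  a ∨ o ∨ q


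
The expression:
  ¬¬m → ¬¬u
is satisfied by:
  {u: True, m: False}
  {m: False, u: False}
  {m: True, u: True}


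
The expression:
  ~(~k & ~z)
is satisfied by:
  {k: True, z: True}
  {k: True, z: False}
  {z: True, k: False}


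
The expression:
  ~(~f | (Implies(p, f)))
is never true.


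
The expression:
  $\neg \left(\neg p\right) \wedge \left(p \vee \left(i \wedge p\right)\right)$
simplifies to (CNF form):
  $p$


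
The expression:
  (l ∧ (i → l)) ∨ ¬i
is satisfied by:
  {l: True, i: False}
  {i: False, l: False}
  {i: True, l: True}


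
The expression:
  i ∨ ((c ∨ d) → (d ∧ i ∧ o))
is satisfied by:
  {i: True, c: False, d: False}
  {i: True, d: True, c: False}
  {i: True, c: True, d: False}
  {i: True, d: True, c: True}
  {d: False, c: False, i: False}


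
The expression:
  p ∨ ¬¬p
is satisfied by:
  {p: True}


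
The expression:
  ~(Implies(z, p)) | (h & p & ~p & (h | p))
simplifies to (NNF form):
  z & ~p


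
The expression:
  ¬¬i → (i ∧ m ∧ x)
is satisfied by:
  {m: True, x: True, i: False}
  {m: True, x: False, i: False}
  {x: True, m: False, i: False}
  {m: False, x: False, i: False}
  {i: True, m: True, x: True}


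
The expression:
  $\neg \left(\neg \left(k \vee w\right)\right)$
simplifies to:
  $k \vee w$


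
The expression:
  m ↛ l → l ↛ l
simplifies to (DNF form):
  l ∨ ¬m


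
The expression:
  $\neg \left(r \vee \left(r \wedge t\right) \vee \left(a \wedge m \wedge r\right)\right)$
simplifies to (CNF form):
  $\neg r$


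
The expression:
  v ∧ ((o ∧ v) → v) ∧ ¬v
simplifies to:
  False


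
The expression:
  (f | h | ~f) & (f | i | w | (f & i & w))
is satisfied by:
  {i: True, w: True, f: True}
  {i: True, w: True, f: False}
  {i: True, f: True, w: False}
  {i: True, f: False, w: False}
  {w: True, f: True, i: False}
  {w: True, f: False, i: False}
  {f: True, w: False, i: False}


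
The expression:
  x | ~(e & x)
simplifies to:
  True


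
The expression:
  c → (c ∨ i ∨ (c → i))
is always true.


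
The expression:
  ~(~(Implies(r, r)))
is always true.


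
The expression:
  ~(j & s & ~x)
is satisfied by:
  {x: True, s: False, j: False}
  {s: False, j: False, x: False}
  {j: True, x: True, s: False}
  {j: True, s: False, x: False}
  {x: True, s: True, j: False}
  {s: True, x: False, j: False}
  {j: True, s: True, x: True}


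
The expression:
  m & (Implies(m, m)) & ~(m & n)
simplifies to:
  m & ~n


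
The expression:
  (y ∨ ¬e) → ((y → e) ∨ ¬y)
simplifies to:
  e ∨ ¬y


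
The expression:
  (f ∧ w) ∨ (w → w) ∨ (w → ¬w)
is always true.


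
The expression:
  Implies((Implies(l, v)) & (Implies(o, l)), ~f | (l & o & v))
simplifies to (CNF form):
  (l | o | ~f) & (o | ~f | ~v)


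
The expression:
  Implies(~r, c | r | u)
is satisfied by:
  {r: True, c: True, u: True}
  {r: True, c: True, u: False}
  {r: True, u: True, c: False}
  {r: True, u: False, c: False}
  {c: True, u: True, r: False}
  {c: True, u: False, r: False}
  {u: True, c: False, r: False}


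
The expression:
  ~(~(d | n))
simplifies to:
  d | n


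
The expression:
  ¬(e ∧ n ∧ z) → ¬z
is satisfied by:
  {n: True, e: True, z: False}
  {n: True, e: False, z: False}
  {e: True, n: False, z: False}
  {n: False, e: False, z: False}
  {n: True, z: True, e: True}


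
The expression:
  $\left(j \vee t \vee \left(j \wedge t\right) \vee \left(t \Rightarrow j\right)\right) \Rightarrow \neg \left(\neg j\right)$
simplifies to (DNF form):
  $j$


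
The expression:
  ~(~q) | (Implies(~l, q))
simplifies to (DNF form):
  l | q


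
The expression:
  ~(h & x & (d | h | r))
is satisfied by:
  {h: False, x: False}
  {x: True, h: False}
  {h: True, x: False}


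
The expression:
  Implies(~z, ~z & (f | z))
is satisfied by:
  {z: True, f: True}
  {z: True, f: False}
  {f: True, z: False}


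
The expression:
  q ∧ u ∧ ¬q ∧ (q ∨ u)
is never true.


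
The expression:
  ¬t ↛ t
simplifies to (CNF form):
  True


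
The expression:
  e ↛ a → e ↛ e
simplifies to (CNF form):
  a ∨ ¬e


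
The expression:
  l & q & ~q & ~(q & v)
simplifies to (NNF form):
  False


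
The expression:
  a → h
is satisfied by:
  {h: True, a: False}
  {a: False, h: False}
  {a: True, h: True}


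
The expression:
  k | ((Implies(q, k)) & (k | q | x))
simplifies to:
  k | (x & ~q)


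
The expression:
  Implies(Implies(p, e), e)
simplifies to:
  e | p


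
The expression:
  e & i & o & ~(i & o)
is never true.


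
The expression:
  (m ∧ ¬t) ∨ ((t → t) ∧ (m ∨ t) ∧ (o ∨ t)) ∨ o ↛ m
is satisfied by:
  {t: True, m: True, o: True}
  {t: True, m: True, o: False}
  {t: True, o: True, m: False}
  {t: True, o: False, m: False}
  {m: True, o: True, t: False}
  {m: True, o: False, t: False}
  {o: True, m: False, t: False}


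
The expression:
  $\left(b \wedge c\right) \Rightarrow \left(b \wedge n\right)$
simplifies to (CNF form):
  $n \vee \neg b \vee \neg c$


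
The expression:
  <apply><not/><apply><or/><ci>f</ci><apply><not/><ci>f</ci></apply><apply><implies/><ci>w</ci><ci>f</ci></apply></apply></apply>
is never true.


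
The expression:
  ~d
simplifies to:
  ~d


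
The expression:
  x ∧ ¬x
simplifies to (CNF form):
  False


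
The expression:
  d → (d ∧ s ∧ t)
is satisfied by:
  {t: True, s: True, d: False}
  {t: True, s: False, d: False}
  {s: True, t: False, d: False}
  {t: False, s: False, d: False}
  {d: True, t: True, s: True}


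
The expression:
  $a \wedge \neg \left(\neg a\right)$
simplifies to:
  $a$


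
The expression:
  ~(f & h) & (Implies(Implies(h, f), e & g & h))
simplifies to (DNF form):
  h & ~f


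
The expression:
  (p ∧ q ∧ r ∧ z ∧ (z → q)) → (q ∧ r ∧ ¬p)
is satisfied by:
  {p: False, z: False, r: False, q: False}
  {q: True, p: False, z: False, r: False}
  {r: True, p: False, z: False, q: False}
  {q: True, r: True, p: False, z: False}
  {z: True, q: False, p: False, r: False}
  {q: True, z: True, p: False, r: False}
  {r: True, z: True, q: False, p: False}
  {q: True, r: True, z: True, p: False}
  {p: True, r: False, z: False, q: False}
  {q: True, p: True, r: False, z: False}
  {r: True, p: True, q: False, z: False}
  {q: True, r: True, p: True, z: False}
  {z: True, p: True, r: False, q: False}
  {q: True, z: True, p: True, r: False}
  {r: True, z: True, p: True, q: False}


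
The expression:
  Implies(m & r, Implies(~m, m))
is always true.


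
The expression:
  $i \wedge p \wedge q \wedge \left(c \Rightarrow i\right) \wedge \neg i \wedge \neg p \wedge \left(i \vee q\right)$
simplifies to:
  $\text{False}$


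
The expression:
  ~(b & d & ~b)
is always true.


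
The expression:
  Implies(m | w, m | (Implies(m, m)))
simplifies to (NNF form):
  True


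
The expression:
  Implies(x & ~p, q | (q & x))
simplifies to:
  p | q | ~x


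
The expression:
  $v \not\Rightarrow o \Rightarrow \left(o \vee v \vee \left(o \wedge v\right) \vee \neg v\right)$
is always true.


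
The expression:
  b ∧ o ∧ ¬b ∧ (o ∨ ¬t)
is never true.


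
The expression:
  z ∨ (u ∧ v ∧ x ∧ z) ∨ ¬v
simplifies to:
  z ∨ ¬v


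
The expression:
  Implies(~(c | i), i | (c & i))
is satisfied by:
  {i: True, c: True}
  {i: True, c: False}
  {c: True, i: False}


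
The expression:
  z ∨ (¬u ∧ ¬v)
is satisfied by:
  {z: True, u: False, v: False}
  {z: True, v: True, u: False}
  {z: True, u: True, v: False}
  {z: True, v: True, u: True}
  {v: False, u: False, z: False}


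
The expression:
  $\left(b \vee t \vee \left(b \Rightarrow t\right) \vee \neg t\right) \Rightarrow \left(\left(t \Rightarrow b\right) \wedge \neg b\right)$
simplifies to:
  $\neg b \wedge \neg t$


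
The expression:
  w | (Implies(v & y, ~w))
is always true.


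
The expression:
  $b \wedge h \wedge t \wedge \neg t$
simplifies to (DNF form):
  $\text{False}$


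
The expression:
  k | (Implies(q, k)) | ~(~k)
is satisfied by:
  {k: True, q: False}
  {q: False, k: False}
  {q: True, k: True}


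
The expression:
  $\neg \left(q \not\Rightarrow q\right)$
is always true.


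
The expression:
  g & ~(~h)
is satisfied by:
  {h: True, g: True}


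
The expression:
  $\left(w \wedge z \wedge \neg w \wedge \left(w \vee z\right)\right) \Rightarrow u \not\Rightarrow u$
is always true.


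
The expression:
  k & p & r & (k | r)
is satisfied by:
  {r: True, p: True, k: True}


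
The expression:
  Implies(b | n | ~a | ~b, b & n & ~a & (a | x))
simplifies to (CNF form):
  b & n & x & ~a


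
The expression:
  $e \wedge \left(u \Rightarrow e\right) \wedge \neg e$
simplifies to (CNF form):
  $\text{False}$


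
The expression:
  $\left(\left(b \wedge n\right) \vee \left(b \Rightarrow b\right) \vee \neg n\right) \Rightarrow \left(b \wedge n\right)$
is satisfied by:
  {b: True, n: True}


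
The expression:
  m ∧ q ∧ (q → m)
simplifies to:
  m ∧ q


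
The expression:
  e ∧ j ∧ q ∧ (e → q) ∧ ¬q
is never true.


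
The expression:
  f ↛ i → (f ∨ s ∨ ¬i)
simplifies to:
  True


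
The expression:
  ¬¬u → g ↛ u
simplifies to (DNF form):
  ¬u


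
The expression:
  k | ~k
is always true.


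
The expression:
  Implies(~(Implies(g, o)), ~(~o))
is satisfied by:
  {o: True, g: False}
  {g: False, o: False}
  {g: True, o: True}


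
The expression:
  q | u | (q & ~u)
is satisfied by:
  {q: True, u: True}
  {q: True, u: False}
  {u: True, q: False}


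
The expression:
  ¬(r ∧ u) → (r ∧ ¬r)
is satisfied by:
  {r: True, u: True}


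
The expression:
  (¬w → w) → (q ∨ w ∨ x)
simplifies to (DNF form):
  True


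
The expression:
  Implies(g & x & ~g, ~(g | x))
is always true.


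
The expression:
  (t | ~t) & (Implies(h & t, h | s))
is always true.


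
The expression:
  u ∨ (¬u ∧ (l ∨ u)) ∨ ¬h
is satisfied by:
  {l: True, u: True, h: False}
  {l: True, h: False, u: False}
  {u: True, h: False, l: False}
  {u: False, h: False, l: False}
  {l: True, u: True, h: True}
  {l: True, h: True, u: False}
  {u: True, h: True, l: False}


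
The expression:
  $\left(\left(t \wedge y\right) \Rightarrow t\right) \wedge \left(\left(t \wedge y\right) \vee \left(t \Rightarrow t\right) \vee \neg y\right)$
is always true.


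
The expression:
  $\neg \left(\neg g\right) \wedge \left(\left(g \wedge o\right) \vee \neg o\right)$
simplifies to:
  $g$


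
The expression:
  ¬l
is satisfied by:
  {l: False}


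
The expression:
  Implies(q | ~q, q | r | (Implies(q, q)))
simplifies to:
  True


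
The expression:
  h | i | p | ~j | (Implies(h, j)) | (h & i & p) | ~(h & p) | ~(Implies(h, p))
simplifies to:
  True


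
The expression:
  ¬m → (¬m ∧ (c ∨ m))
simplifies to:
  c ∨ m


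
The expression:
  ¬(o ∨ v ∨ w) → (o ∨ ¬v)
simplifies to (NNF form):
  True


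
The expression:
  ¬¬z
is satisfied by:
  {z: True}


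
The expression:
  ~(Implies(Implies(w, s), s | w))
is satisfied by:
  {w: False, s: False}


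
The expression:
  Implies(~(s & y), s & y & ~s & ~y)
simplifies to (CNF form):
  s & y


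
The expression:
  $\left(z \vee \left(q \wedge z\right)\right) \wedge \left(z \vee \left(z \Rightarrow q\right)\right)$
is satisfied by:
  {z: True}


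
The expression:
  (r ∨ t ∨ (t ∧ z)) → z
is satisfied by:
  {z: True, t: False, r: False}
  {r: True, z: True, t: False}
  {z: True, t: True, r: False}
  {r: True, z: True, t: True}
  {r: False, t: False, z: False}


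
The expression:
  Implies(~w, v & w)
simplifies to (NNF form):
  w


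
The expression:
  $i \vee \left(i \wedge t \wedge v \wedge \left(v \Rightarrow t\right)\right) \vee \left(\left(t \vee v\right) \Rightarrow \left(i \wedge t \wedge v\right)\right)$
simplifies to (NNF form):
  $i \vee \left(\neg t \wedge \neg v\right)$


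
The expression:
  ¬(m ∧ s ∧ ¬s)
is always true.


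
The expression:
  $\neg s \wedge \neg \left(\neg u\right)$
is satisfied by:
  {u: True, s: False}


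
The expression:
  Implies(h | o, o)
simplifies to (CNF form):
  o | ~h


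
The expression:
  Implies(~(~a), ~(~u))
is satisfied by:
  {u: True, a: False}
  {a: False, u: False}
  {a: True, u: True}


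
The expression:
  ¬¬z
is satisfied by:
  {z: True}


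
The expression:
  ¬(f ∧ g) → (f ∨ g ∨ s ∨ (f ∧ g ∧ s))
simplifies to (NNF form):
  f ∨ g ∨ s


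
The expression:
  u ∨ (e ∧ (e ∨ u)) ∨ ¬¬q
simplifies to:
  e ∨ q ∨ u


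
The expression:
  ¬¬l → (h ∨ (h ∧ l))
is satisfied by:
  {h: True, l: False}
  {l: False, h: False}
  {l: True, h: True}


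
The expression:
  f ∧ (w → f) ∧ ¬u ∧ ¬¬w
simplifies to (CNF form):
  f ∧ w ∧ ¬u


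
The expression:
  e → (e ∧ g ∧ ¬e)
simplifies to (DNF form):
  ¬e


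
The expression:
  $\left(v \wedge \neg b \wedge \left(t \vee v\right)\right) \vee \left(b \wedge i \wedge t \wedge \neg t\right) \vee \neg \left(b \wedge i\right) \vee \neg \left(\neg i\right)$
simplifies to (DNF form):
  $\text{True}$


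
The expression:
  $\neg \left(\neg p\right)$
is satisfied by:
  {p: True}


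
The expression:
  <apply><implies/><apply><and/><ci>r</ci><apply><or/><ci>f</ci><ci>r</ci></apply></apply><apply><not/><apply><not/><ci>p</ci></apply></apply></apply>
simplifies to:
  <apply><or/><ci>p</ci><apply><not/><ci>r</ci></apply></apply>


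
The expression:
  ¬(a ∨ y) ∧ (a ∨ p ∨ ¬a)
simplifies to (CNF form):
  ¬a ∧ ¬y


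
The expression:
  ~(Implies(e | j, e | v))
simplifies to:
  j & ~e & ~v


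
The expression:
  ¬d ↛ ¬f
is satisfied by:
  {f: True, d: False}


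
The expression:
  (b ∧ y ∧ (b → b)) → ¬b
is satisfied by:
  {y: False, b: False}
  {b: True, y: False}
  {y: True, b: False}


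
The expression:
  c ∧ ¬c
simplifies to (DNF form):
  False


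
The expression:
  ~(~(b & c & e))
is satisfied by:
  {c: True, e: True, b: True}


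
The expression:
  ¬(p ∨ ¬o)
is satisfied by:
  {o: True, p: False}


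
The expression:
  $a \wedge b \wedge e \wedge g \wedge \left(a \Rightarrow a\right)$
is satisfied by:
  {a: True, e: True, b: True, g: True}


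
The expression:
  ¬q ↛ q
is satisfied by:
  {q: False}


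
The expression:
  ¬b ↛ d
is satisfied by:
  {d: True, b: False}
  {b: False, d: False}
  {b: True, d: True}


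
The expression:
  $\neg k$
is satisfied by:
  {k: False}


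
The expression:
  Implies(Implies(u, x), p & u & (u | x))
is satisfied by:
  {u: True, p: True, x: False}
  {u: True, p: False, x: False}
  {u: True, x: True, p: True}


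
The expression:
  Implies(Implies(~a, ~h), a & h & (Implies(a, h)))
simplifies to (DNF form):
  h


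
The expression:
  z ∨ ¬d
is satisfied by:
  {z: True, d: False}
  {d: False, z: False}
  {d: True, z: True}


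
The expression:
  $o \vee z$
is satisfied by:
  {o: True, z: True}
  {o: True, z: False}
  {z: True, o: False}


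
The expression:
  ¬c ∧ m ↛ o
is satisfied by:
  {m: True, o: False, c: False}


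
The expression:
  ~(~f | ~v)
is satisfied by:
  {f: True, v: True}


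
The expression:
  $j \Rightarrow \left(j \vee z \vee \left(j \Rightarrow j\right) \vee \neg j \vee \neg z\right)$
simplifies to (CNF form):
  $\text{True}$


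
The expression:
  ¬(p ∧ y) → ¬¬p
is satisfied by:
  {p: True}


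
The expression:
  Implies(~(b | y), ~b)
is always true.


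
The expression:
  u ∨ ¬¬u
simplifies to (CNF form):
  u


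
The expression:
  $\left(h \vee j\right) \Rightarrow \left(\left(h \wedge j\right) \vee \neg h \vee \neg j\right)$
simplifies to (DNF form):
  $\text{True}$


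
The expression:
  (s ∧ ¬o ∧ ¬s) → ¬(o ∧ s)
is always true.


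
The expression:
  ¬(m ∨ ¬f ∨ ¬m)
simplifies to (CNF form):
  False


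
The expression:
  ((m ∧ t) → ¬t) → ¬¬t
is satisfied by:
  {t: True}


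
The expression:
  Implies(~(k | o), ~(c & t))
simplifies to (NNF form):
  k | o | ~c | ~t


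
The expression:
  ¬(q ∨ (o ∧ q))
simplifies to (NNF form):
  ¬q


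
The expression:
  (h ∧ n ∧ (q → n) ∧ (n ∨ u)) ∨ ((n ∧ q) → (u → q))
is always true.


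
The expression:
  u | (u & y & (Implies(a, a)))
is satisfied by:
  {u: True}


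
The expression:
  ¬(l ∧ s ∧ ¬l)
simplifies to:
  True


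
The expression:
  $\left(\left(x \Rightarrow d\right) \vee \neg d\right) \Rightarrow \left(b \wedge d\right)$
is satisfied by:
  {b: True, d: True}


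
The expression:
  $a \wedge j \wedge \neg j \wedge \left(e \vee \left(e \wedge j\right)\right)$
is never true.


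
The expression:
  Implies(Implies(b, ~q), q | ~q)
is always true.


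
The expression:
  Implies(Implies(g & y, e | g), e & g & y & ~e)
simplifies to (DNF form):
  False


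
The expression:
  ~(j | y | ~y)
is never true.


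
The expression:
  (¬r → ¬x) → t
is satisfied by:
  {x: True, t: True, r: False}
  {t: True, r: False, x: False}
  {x: True, t: True, r: True}
  {t: True, r: True, x: False}
  {x: True, r: False, t: False}


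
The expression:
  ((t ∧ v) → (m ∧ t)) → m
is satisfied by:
  {v: True, m: True, t: True}
  {v: True, m: True, t: False}
  {m: True, t: True, v: False}
  {m: True, t: False, v: False}
  {v: True, t: True, m: False}


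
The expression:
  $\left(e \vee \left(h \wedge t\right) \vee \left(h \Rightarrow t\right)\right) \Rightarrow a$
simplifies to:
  $a \vee \left(h \wedge \neg e \wedge \neg t\right)$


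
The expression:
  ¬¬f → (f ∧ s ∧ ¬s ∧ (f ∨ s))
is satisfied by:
  {f: False}


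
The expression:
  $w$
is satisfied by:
  {w: True}


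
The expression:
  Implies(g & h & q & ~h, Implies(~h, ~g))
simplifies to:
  True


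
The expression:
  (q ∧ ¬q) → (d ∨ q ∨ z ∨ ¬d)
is always true.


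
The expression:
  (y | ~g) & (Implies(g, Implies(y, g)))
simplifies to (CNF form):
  y | ~g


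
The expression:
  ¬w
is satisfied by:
  {w: False}


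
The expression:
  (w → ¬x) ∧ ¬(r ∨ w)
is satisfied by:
  {r: False, w: False}


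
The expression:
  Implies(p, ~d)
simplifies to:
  ~d | ~p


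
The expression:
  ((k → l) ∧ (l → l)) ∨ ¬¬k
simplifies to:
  True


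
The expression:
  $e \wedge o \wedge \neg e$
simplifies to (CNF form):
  $\text{False}$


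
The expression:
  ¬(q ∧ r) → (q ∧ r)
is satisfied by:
  {r: True, q: True}


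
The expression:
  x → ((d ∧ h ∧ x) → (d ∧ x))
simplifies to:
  True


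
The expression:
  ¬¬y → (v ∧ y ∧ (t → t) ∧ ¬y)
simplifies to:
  ¬y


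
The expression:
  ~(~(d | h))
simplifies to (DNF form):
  d | h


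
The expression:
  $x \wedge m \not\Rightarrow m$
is never true.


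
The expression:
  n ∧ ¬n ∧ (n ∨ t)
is never true.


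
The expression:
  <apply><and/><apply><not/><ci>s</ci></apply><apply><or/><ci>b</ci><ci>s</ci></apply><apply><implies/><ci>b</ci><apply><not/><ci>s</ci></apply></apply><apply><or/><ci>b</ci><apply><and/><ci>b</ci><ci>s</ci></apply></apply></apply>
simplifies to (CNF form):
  <apply><and/><ci>b</ci><apply><not/><ci>s</ci></apply></apply>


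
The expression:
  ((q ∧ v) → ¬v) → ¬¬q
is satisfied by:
  {q: True}


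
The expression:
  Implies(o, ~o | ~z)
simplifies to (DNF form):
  ~o | ~z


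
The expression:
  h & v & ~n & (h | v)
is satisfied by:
  {h: True, v: True, n: False}


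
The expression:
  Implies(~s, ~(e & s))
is always true.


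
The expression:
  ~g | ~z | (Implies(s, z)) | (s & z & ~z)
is always true.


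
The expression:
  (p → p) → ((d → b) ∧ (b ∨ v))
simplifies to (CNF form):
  (b ∨ v) ∧ (b ∨ ¬d)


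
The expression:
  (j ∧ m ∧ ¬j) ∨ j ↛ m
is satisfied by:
  {j: True, m: False}


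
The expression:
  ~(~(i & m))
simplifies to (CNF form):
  i & m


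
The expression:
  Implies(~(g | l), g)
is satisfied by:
  {l: True, g: True}
  {l: True, g: False}
  {g: True, l: False}


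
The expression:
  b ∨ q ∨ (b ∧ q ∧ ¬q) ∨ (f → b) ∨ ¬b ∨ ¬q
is always true.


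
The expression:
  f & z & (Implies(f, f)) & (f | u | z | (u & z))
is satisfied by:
  {z: True, f: True}


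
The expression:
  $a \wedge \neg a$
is never true.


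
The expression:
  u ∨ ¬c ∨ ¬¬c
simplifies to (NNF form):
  True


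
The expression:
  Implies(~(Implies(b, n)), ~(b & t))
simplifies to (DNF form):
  n | ~b | ~t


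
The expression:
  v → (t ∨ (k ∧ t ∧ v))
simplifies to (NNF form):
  t ∨ ¬v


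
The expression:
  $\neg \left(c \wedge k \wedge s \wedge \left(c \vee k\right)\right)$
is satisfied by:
  {s: False, k: False, c: False}
  {c: True, s: False, k: False}
  {k: True, s: False, c: False}
  {c: True, k: True, s: False}
  {s: True, c: False, k: False}
  {c: True, s: True, k: False}
  {k: True, s: True, c: False}
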